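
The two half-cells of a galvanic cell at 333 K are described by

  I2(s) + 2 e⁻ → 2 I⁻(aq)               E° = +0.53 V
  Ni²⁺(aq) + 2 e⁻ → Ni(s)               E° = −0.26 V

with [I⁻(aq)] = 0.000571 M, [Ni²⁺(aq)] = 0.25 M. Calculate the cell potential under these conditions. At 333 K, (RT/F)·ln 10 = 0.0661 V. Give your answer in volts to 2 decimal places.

I₂/I⁻ is reduced (cathode, E° = +0.53 V) and Ni²⁺/Ni is oxidized (anode).
E°cell = E°cat − E°an = +0.53 − (−0.26) = +0.79 V; n = 2.
For the overall reaction I2(s) + Ni(s) → 2 I⁻(aq) + Ni²⁺(aq), Q = [I⁻(aq)]^2·[Ni²⁺(aq)] = 8.15×10^−8, giving log Q = −7.089.
Applying E = E° − (RT ln10/nF)·log Q gives +0.79 − (0.0661/2)(−7.089) = +1.02 V.

+1.02 V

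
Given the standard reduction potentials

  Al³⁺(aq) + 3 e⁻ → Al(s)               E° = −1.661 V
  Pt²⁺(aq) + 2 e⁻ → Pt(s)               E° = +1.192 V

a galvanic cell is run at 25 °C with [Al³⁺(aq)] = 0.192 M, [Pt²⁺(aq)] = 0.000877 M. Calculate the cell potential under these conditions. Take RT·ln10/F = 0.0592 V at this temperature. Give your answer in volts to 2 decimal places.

Since E°(Pt²⁺/Pt) > E°(Al³⁺/Al), Pt²⁺/Pt serves as the cathode.
E°cell = E°cat − E°an = +1.192 − (−1.661) = +2.853 V; n = 6.
For the overall reaction 3 Pt²⁺(aq) + 2 Al(s) → 3 Pt(s) + 2 Al³⁺(aq), Q = [Al³⁺(aq)]^2 / [Pt²⁺(aq)]^3 = 5.47×10^7, giving log Q = 7.738.
E = E° − (0.0592/n)·log Q = +2.853 − (0.0592/6)(7.738) = +2.78 V.

+2.78 V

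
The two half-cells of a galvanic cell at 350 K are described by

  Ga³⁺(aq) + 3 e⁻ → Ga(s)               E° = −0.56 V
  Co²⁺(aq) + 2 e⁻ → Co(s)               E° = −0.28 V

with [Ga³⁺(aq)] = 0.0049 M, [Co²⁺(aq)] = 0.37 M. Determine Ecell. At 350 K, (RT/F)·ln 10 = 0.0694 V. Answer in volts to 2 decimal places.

+0.32 V

Since E°(Co²⁺/Co) > E°(Ga³⁺/Ga), Co²⁺/Co serves as the cathode.
The standard potential is −0.28 − (−0.56) = +0.28 V and the balanced reaction transfers n = 6 electrons.
The balanced reaction is 3 Co²⁺(aq) + 2 Ga(s) → 3 Co(s) + 2 Ga³⁺(aq), so Q = [Ga³⁺(aq)]^2 / [Co²⁺(aq)]^3 = 0.000474 and log Q = −3.324.
By the Nernst equation, E = +0.28 − (0.0694/6)·(−3.324) = +0.32 V.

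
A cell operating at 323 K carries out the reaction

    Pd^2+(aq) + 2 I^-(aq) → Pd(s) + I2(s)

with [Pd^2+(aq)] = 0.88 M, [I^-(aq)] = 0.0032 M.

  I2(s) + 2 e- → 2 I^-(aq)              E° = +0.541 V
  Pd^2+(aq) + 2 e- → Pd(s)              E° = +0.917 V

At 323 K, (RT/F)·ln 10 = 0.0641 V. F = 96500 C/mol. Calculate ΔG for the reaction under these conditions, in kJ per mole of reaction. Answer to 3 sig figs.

−41.4 kJ/mol

With Pd²⁺/Pd reduced at the cathode, E°cell = +0.917 − (+0.541) = +0.376 V and n = 2.
Q = 1 / ([Pd^2+(aq)]·[I^-(aq)]^2) = 1.11×10^5, so log Q = 5.045 and E = +0.376 − (0.0641/2)(5.045) = +0.2143 V.
ΔG = −nFE = −(2)(96500)(+0.2143) J/mol = −41.4 kJ/mol.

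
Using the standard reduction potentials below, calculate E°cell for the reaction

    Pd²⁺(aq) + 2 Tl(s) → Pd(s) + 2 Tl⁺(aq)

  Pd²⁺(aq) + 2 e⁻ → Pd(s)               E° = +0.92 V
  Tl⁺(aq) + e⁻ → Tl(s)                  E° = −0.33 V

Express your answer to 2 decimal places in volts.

Pd²⁺(aq) gains electrons, so the Pd²⁺/Pd couple is the cathode; the Tl⁺/Tl couple is the anode.
E°cell = E°(cathode) − E°(anode) = +0.92 − (−0.33) = +1.25 V.

+1.25 V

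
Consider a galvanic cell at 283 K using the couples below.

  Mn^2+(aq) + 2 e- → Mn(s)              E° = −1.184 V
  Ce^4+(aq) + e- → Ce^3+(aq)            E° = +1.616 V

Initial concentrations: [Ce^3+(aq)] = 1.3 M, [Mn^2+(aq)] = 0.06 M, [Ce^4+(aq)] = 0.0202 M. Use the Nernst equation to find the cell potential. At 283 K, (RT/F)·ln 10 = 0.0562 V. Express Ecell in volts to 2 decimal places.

+2.73 V

The Ce⁴⁺/Ce³⁺ couple has the more positive E°, so it is the cathode; Mn²⁺/Mn is the anode.
E°cell = +1.616 − (−1.184) = +2.800 V, with n = 2 electrons transferred.
Balancing gives 2 Ce^4+(aq) + Mn(s) → 2 Ce^3+(aq) + Mn^2+(aq); hence Q = ([Ce^3+(aq)]^2·[Mn^2+(aq)]) / [Ce^4+(aq)]^2 = 249 (log Q = 2.395).
Applying E = E° − (RT ln10/nF)·log Q gives +2.800 − (0.0562/2)(2.395) = +2.73 V.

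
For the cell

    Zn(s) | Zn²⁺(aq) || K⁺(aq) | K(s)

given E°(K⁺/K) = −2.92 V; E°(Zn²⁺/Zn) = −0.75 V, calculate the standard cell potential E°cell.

By convention the left-hand electrode in cell notation is the anode (oxidation) and the right-hand electrode is the cathode (reduction).
E°cell = E°(right) − E°(left) = −2.92 − (−0.75) = −2.17 V.
The negative sign shows that, as written, the cell would require an external voltage to drive the reaction.

−2.17 V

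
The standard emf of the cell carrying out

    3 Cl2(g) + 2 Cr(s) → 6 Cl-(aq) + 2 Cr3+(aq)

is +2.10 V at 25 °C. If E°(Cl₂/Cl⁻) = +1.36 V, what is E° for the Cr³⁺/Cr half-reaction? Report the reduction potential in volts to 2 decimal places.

−0.74 V

In the reaction as written the Cl₂/Cl⁻ couple is reduced (cathode) and Cr³⁺/Cr is oxidized (anode), so E°cell = E°(Cl₂/Cl⁻) − E°(Cr³⁺/Cr).
E°(Cr³⁺/Cr) = E°(cathode) − E°cell = +1.36 − (+2.10) = −0.74 V.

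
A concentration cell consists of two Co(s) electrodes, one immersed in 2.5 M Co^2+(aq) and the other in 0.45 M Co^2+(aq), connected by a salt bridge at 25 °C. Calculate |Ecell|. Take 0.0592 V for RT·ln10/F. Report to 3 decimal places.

0.022 V

For a concentration cell E°cell = 0, since both electrodes use the same couple.
The compartment with the higher Co^2+(aq) concentration (2.5 M) acts as the cathode; ions are reduced there and produced at the dilute (0.45 M) anode.
With n = 2, Ecell = −(0.0592/2)·log([dilute]/[conc]) = −(0.0592/2)·log(0.45/2.5) = +0.022 V.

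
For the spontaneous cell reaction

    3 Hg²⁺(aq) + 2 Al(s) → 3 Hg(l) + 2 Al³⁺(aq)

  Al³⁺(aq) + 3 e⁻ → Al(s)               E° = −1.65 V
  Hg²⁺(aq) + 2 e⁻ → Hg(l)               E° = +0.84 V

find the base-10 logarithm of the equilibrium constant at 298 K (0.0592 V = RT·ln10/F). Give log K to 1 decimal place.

The Hg²⁺/Hg couple is reduced (cathode); E°cell = +0.84 − (−1.65) = +2.49 V with n = 6.
At equilibrium E = 0, so log K = nE°cell / 0.0592 = (6)(+2.49) / 0.0592 = 252.4.

log K = 252.4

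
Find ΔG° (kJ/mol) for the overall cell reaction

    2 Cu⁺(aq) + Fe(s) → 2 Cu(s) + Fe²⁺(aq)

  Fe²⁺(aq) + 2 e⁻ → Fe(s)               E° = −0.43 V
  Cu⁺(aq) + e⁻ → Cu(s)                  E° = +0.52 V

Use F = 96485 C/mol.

In the reaction as written Cu⁺(aq) is reduced, so the Cu⁺/Cu couple is the cathode and Fe²⁺/Fe is the anode.
E°cell = +0.52 − (−0.43) = +0.95 V; balancing electrons gives n = 2.
ΔG° = −nFE°cell = −(2)(96485)(+0.95) J/mol = −183 kJ/mol.

−183 kJ/mol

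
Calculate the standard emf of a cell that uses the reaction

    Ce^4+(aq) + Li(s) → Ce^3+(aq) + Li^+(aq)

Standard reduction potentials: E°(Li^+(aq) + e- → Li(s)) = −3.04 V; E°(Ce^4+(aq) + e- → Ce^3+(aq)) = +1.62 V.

Ce^4+(aq) gains electrons, so the Ce⁴⁺/Ce³⁺ couple is the cathode; the Li⁺/Li couple is the anode.
E°cell = E°(cathode) − E°(anode) = +1.62 − (−3.04) = +4.66 V.
The positive value indicates the reaction is spontaneous as written.

+4.66 V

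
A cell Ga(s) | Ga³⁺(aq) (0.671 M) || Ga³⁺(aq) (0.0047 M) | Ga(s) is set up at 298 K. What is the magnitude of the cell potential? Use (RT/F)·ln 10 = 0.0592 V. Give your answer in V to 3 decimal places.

0.043 V

For a concentration cell E°cell = 0, since both electrodes use the same couple.
The compartment with the higher Ga³⁺(aq) concentration (0.671 M) acts as the cathode; ions are reduced there and produced at the dilute (0.0047 M) anode.
With n = 3, Ecell = −(0.0592/3)·log([dilute]/[conc]) = −(0.0592/3)·log(0.0047/0.671) = +0.043 V.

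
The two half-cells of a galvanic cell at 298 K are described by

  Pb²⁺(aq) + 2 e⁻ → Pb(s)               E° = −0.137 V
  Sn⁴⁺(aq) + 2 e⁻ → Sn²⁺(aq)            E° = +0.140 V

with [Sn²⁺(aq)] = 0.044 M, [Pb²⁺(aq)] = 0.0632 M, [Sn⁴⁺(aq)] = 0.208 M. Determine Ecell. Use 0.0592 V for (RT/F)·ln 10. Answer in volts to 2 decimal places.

+0.33 V

The Sn⁴⁺/Sn²⁺ couple has the more positive E°, so it is the cathode; Pb²⁺/Pb is the anode.
E°cell = +0.140 − (−0.137) = +0.277 V, with n = 2 electrons transferred.
For the overall reaction Sn⁴⁺(aq) + Pb(s) → Sn²⁺(aq) + Pb²⁺(aq), Q = ([Sn²⁺(aq)]·[Pb²⁺(aq)]) / [Sn⁴⁺(aq)] = 0.0134, giving log Q = −1.874.
By the Nernst equation, E = +0.277 − (0.0592/2)·(−1.874) = +0.33 V.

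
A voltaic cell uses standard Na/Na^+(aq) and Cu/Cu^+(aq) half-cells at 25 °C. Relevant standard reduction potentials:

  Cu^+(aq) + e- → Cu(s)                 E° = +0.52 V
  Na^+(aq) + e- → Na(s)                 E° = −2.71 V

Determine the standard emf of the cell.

The Cu⁺/Cu couple has the higher E°, so Cu ion is reduced (cathode) and Na is oxidized (anode).
E°cell = E°(cathode) − E°(anode) = +0.52 − (−2.71) = +3.23 V.

+3.23 V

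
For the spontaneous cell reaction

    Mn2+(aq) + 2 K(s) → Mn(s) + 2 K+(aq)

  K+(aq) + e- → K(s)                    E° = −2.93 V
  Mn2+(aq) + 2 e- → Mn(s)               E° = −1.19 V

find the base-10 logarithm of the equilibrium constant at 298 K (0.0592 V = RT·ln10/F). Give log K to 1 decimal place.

log K = 58.8

The Mn²⁺/Mn couple is reduced (cathode); E°cell = −1.19 − (−2.93) = +1.74 V with n = 2.
At equilibrium E = 0, so log K = nE°cell / 0.0592 = (2)(+1.74) / 0.0592 = 58.8.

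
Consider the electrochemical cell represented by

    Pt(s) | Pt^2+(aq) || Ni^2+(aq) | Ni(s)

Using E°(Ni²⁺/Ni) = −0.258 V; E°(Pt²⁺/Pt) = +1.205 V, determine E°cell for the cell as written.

−1.463 V

By convention the left-hand electrode in cell notation is the anode (oxidation) and the right-hand electrode is the cathode (reduction).
E°cell = E°(right) − E°(left) = −0.258 − (+1.205) = −1.463 V.
The negative sign shows that, as written, the cell would require an external voltage to drive the reaction.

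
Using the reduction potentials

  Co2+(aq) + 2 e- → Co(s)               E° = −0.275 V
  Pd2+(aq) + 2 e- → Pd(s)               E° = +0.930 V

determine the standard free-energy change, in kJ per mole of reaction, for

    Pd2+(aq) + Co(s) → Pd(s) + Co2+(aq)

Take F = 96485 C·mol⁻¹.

In the reaction as written Pd2+(aq) is reduced, so the Pd²⁺/Pd couple is the cathode and Co²⁺/Co is the anode.
E°cell = +0.930 − (−0.275) = +1.205 V; balancing electrons gives n = 2.
ΔG° = −nFE°cell = −(2)(96485)(+1.205) J/mol = −233 kJ/mol.

−233 kJ/mol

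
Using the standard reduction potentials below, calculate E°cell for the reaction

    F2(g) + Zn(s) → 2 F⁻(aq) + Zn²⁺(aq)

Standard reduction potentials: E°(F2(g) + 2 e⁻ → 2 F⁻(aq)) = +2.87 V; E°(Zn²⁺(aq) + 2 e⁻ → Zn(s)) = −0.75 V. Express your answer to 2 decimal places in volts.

+3.62 V

F2(g) gains electrons, so the F₂/F⁻ couple is the cathode; the Zn²⁺/Zn couple is the anode.
E°cell = E°(cathode) − E°(anode) = +2.87 − (−0.75) = +3.62 V.
The positive value indicates the reaction is spontaneous as written.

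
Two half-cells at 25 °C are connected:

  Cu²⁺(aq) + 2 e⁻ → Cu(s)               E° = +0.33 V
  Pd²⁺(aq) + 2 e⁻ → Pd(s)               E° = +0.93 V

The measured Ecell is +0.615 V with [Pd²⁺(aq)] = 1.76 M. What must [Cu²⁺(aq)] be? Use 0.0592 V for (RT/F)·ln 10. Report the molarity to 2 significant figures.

0.55 M

With Pd²⁺/Pd at the cathode and Cu²⁺/Cu at the anode, E°cell = +0.93 − (+0.33) = +0.60 V (n = 2).
From the Nernst equation, log Q = n(E° − E)/0.0592 = 2·(+0.60 − (+0.615))/0.0592 = −0.507.
Balancing electrons gives Pd²⁺(aq) + Cu(s) → Pd(s) + Cu²⁺(aq); thus Q = [Cu²⁺(aq)] / [Pd²⁺(aq)].
Substituting the known concentrations and solving, log [Cu²⁺(aq)] = −0.261 and [Cu²⁺(aq)] = 0.55 M.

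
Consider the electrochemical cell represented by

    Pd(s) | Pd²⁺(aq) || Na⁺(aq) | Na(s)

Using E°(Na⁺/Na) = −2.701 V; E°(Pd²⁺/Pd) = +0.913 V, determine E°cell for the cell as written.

−3.614 V

By convention the left-hand electrode in cell notation is the anode (oxidation) and the right-hand electrode is the cathode (reduction).
E°cell = E°(right) − E°(left) = −2.701 − (+0.913) = −3.614 V.
The negative sign shows that, as written, the cell would require an external voltage to drive the reaction.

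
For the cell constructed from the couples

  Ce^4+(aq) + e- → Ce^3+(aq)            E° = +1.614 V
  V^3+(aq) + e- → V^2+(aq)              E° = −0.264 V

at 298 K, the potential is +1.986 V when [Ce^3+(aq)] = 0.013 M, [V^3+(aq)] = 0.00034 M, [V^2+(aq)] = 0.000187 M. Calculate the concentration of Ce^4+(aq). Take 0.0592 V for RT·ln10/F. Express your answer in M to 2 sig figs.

The Ce⁴⁺/Ce³⁺ couple has the larger reduction potential, so it is the cathode: E°cell = +1.614 − (−0.264) = +1.878 V and n = 1.
Rearranging E = E° − (0.0592/n)·log Q gives log Q = 1(+1.878 − (+1.986))/0.0592 = −1.824.
Balancing electrons gives Ce^4+(aq) + V^2+(aq) → Ce^3+(aq) + V^3+(aq); thus Q = ([Ce^3+(aq)]·[V^3+(aq)]) / ([Ce^4+(aq)]·[V^2+(aq)]).
Substituting the known concentrations and solving, log [Ce^4+(aq)] = 0.198 and [Ce^4+(aq)] = 1.6 M.

1.6 M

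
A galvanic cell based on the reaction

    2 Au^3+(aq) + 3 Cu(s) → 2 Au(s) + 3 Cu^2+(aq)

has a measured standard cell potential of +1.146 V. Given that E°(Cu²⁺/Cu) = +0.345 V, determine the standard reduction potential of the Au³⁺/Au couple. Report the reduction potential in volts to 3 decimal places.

+1.491 V

In the reaction as written the Au³⁺/Au couple is reduced (cathode) and Cu²⁺/Cu is oxidized (anode), so E°cell = E°(Au³⁺/Au) − E°(Cu²⁺/Cu).
E°(Au³⁺/Au) = E°cell + E°(anode) = +1.146 + (+0.345) = +1.491 V.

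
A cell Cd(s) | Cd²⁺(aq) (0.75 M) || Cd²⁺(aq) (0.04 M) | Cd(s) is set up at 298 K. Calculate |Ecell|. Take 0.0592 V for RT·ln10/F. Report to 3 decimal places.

For a concentration cell E°cell = 0, since both electrodes use the same couple.
The compartment with the higher Cd²⁺(aq) concentration (0.75 M) acts as the cathode; ions are reduced there and produced at the dilute (0.04 M) anode.
With n = 2, Ecell = −(0.0592/2)·log([dilute]/[conc]) = −(0.0592/2)·log(0.04/0.75) = +0.038 V.

0.038 V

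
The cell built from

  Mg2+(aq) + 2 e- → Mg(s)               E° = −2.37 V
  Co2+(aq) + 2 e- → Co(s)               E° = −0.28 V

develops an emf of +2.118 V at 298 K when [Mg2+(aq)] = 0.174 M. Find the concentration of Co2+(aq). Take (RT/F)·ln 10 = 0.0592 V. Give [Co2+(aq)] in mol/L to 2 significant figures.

Co²⁺/Co is the cathode (higher E°); E°cell = −0.28 − (−2.37) = +2.09 V with n = 2.
Since E = E° − (0.0592/n)·log Q, log Q = n(E° − E)/0.0592 = −0.946.
For Co2+(aq) + Mg(s) → Co(s) + Mg2+(aq), the reaction quotient is Q = [Mg2+(aq)] / [Co2+(aq)].
Solving for the unknown gives log [Co2+(aq)] = 0.187, so [Co2+(aq)] ≈ 1.5 M.

1.5 M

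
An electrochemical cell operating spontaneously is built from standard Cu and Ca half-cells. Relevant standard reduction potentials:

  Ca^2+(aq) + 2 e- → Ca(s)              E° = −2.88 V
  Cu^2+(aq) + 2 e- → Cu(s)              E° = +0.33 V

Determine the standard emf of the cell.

+3.21 V

The Cu²⁺/Cu couple has the higher E°, so Cu ion is reduced (cathode) and Ca is oxidized (anode).
E°cell = E°(cathode) − E°(anode) = +0.33 − (−2.88) = +3.21 V.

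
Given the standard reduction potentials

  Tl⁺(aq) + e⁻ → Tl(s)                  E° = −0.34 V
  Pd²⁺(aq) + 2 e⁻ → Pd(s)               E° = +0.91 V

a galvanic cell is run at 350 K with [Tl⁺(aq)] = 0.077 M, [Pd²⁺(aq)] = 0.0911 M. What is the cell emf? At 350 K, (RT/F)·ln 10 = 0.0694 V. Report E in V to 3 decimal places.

Since E°(Pd²⁺/Pd) > E°(Tl⁺/Tl), Pd²⁺/Pd serves as the cathode.
E°cell = +0.91 − (−0.34) = +1.25 V, with n = 2 electrons transferred.
Balancing gives Pd²⁺(aq) + 2 Tl(s) → Pd(s) + 2 Tl⁺(aq); hence Q = [Tl⁺(aq)]^2 / [Pd²⁺(aq)] = 0.0651 (log Q = −1.187).
Applying E = E° − (RT ln10/nF)·log Q gives +1.25 − (0.0694/2)(−1.187) = +1.291 V.

+1.291 V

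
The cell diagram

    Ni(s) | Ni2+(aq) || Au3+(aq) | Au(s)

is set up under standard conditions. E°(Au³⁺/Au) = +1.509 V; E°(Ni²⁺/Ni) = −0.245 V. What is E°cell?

By convention the left-hand electrode in cell notation is the anode (oxidation) and the right-hand electrode is the cathode (reduction).
E°cell = E°(right) − E°(left) = +1.509 − (−0.245) = +1.754 V.

+1.754 V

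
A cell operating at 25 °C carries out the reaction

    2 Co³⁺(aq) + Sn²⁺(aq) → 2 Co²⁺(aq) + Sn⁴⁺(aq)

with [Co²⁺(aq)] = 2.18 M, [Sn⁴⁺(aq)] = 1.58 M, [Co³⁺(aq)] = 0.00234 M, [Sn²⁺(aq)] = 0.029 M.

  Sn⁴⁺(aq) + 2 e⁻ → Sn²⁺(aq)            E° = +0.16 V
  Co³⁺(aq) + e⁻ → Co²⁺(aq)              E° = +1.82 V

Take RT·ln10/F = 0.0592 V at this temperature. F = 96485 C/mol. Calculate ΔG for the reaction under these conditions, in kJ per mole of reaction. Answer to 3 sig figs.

E°cell = +1.82 − (+0.16) = +1.66 V; the balanced reaction transfers n = 2 electrons.
Here Q = ([Co²⁺(aq)]^2·[Sn⁴⁺(aq)]) / ([Co³⁺(aq)]^2·[Sn²⁺(aq)]) = 4.73×10^7 (log Q = 7.675), giving E = +1.66 − (0.0592/2)·(7.675) = +1.4328 V.
ΔG = −nFE = −(2)(96485)(+1.4328) J/mol = −276 kJ/mol.

−276 kJ/mol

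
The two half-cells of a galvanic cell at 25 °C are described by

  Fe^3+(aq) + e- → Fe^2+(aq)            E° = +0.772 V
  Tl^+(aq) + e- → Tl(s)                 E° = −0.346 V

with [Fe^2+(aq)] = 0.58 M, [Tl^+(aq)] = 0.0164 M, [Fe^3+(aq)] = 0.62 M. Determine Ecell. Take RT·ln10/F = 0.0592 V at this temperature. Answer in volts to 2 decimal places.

+1.23 V

The Fe³⁺/Fe²⁺ couple has the more positive E°, so it is the cathode; Tl⁺/Tl is the anode.
E°cell = E°cat − E°an = +0.772 − (−0.346) = +1.118 V; n = 1.
The balanced reaction is Fe^3+(aq) + Tl(s) → Fe^2+(aq) + Tl^+(aq), so Q = ([Fe^2+(aq)]·[Tl^+(aq)]) / [Fe^3+(aq)] = 0.0153 and log Q = −1.814.
E = E° − (0.0592/n)·log Q = +1.118 − (0.0592/1)(−1.814) = +1.23 V.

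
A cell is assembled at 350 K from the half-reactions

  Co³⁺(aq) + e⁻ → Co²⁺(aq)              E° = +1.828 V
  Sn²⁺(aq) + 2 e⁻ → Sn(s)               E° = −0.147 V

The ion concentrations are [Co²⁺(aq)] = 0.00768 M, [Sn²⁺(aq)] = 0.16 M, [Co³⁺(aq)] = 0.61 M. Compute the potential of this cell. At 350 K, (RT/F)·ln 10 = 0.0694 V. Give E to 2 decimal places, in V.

+2.13 V

Co³⁺/Co²⁺ is reduced (cathode, E° = +1.828 V) and Sn²⁺/Sn is oxidized (anode).
E°cell = E°cat − E°an = +1.828 − (−0.147) = +1.975 V; n = 2.
The balanced reaction is 2 Co³⁺(aq) + Sn(s) → 2 Co²⁺(aq) + Sn²⁺(aq), so Q = ([Co²⁺(aq)]^2·[Sn²⁺(aq)]) / [Co³⁺(aq)]^2 = 2.54×10^−5 and log Q = −4.596.
Applying E = E° − (RT ln10/nF)·log Q gives +1.975 − (0.0694/2)(−4.596) = +2.13 V.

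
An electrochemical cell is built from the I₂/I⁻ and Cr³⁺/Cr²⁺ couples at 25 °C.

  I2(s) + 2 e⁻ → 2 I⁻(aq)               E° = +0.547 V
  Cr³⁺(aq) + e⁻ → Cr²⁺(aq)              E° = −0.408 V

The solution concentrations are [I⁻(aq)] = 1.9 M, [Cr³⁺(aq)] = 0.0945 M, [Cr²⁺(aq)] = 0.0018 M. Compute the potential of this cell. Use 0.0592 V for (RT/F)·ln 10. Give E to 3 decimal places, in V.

+0.837 V

The I₂/I⁻ couple has the more positive E°, so it is the cathode; Cr³⁺/Cr²⁺ is the anode.
E°cell = +0.547 − (−0.408) = +0.955 V, with n = 2 electrons transferred.
Balancing gives I2(s) + 2 Cr²⁺(aq) → 2 I⁻(aq) + 2 Cr³⁺(aq); hence Q = ([I⁻(aq)]^2·[Cr³⁺(aq)]^2) / [Cr²⁺(aq)]^2 = 9.95×10^3 (log Q = 3.998).
Applying E = E° − (RT ln10/nF)·log Q gives +0.955 − (0.0592/2)(3.998) = +0.837 V.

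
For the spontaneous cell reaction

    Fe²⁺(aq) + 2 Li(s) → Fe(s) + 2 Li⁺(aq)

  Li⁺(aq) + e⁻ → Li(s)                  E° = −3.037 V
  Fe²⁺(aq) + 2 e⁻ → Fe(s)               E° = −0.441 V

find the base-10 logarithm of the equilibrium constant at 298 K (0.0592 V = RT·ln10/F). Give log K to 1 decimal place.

log K = 87.7

The Fe²⁺/Fe couple is reduced (cathode); E°cell = −0.441 − (−3.037) = +2.596 V with n = 2.
At equilibrium E = 0, so log K = nE°cell / 0.0592 = (2)(+2.596) / 0.0592 = 87.7.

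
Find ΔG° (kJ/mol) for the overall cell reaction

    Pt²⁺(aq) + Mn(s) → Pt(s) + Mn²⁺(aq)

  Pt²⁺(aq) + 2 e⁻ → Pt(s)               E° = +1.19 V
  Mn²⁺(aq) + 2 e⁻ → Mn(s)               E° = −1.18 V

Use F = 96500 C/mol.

−457 kJ/mol

In the reaction as written Pt²⁺(aq) is reduced, so the Pt²⁺/Pt couple is the cathode and Mn²⁺/Mn is the anode.
E°cell = +1.19 − (−1.18) = +2.37 V; balancing electrons gives n = 2.
ΔG° = −nFE°cell = −(2)(96500)(+2.37) J/mol = −457 kJ/mol.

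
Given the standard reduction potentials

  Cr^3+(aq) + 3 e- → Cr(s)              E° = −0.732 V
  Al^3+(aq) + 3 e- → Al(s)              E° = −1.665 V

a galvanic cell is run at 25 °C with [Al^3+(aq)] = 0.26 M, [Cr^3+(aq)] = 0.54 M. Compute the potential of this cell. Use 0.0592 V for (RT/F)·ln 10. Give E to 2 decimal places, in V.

+0.94 V

Cr³⁺/Cr is reduced (cathode, E° = −0.732 V) and Al³⁺/Al is oxidized (anode).
The standard potential is −0.732 − (−1.665) = +0.933 V and the balanced reaction transfers n = 3 electrons.
For the overall reaction Cr^3+(aq) + Al(s) → Cr(s) + Al^3+(aq), Q = [Al^3+(aq)] / [Cr^3+(aq)] = 0.481, giving log Q = −0.317.
Applying E = E° − (RT ln10/nF)·log Q gives +0.933 − (0.0592/3)(−0.317) = +0.94 V.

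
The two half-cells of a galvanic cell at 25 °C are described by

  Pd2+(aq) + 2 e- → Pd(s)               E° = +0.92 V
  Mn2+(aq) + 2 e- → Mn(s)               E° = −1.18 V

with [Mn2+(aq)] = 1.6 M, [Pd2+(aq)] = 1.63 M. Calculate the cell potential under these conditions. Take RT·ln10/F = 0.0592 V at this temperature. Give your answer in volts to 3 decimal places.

+2.100 V

Since E°(Pd²⁺/Pd) > E°(Mn²⁺/Mn), Pd²⁺/Pd serves as the cathode.
E°cell = E°cat − E°an = +0.92 − (−1.18) = +2.10 V; n = 2.
The balanced reaction is Pd2+(aq) + Mn(s) → Pd(s) + Mn2+(aq), so Q = [Mn2+(aq)] / [Pd2+(aq)] = 0.982 and log Q = −0.008.
Applying E = E° − (RT ln10/nF)·log Q gives +2.10 − (0.0592/2)(−0.008) = +2.100 V.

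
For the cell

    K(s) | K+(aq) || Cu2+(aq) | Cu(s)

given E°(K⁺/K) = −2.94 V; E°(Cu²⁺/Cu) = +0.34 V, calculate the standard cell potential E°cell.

+3.28 V

By convention the left-hand electrode in cell notation is the anode (oxidation) and the right-hand electrode is the cathode (reduction).
E°cell = E°(right) − E°(left) = +0.34 − (−2.94) = +3.28 V.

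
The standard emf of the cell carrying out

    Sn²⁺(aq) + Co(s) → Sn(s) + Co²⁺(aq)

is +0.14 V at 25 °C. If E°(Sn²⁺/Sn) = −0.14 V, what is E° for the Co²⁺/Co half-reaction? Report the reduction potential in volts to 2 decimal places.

In the reaction as written the Sn²⁺/Sn couple is reduced (cathode) and Co²⁺/Co is oxidized (anode), so E°cell = E°(Sn²⁺/Sn) − E°(Co²⁺/Co).
E°(Co²⁺/Co) = E°(cathode) − E°cell = −0.14 − (+0.14) = −0.28 V.

−0.28 V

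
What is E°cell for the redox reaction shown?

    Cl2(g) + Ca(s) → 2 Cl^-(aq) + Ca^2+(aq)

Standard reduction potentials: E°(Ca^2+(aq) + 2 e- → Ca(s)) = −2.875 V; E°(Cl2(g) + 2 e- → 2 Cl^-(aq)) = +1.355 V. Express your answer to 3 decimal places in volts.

+4.230 V

Cl2(g) gains electrons, so the Cl₂/Cl⁻ couple is the cathode; the Ca²⁺/Ca couple is the anode.
E°cell = E°(cathode) − E°(anode) = +1.355 − (−2.875) = +4.230 V.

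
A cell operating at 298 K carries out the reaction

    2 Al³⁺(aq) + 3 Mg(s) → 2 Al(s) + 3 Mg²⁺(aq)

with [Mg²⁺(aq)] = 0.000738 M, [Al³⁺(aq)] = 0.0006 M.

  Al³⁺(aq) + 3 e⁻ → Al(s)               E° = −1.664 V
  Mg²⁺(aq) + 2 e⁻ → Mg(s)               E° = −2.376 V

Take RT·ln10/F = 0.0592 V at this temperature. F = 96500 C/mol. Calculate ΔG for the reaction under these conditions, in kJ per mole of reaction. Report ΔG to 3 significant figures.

With Al³⁺/Al reduced at the cathode, E°cell = −1.664 − (−2.376) = +0.712 V and n = 6.
Here Q = [Mg²⁺(aq)]^3 / [Al³⁺(aq)]^2 = 0.00112 (log Q = −2.952), giving E = +0.712 − (0.0592/6)·(−2.952) = +0.7411 V.
ΔG = −nFE = −(6)(96500)(+0.7411) J/mol = −429 kJ/mol.

−429 kJ/mol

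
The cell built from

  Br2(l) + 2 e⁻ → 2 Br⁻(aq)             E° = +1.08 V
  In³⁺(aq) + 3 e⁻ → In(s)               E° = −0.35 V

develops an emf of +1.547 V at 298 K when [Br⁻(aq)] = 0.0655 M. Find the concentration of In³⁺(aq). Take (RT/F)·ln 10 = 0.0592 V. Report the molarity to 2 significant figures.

0.0042 M

The Br₂/Br⁻ couple has the larger reduction potential, so it is the cathode: E°cell = +1.08 − (−0.35) = +1.43 V and n = 6.
From the Nernst equation, log Q = n(E° − E)/0.0592 = 6·(+1.43 − (+1.547))/0.0592 = −11.858.
Balancing electrons gives 3 Br2(l) + 2 In(s) → 6 Br⁻(aq) + 2 In³⁺(aq); thus Q = [Br⁻(aq)]^6·[In³⁺(aq)]^2.
Isolating [In³⁺(aq)] in Q = 10^{−11.858} yields log [In³⁺(aq)] = −2.378, i.e. 0.0042 M.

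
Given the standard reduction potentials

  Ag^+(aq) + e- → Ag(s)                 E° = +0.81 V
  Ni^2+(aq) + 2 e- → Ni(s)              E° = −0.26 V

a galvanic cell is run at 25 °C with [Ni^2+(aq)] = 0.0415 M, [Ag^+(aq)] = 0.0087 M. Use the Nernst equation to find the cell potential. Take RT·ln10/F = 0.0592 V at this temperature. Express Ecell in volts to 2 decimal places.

The Ag⁺/Ag couple has the more positive E°, so it is the cathode; Ni²⁺/Ni is the anode.
The standard potential is +0.81 − (−0.26) = +1.07 V and the balanced reaction transfers n = 2 electrons.
The balanced reaction is 2 Ag^+(aq) + Ni(s) → 2 Ag(s) + Ni^2+(aq), so Q = [Ni^2+(aq)] / [Ag^+(aq)]^2 = 548 and log Q = 2.739.
Applying E = E° − (RT ln10/nF)·log Q gives +1.07 − (0.0592/2)(2.739) = +0.99 V.

+0.99 V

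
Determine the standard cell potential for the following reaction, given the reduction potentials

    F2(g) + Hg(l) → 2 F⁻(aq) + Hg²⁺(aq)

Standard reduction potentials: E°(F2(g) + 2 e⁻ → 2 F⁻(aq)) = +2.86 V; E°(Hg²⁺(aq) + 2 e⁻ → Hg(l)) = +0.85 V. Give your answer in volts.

In the reaction as written, F2(g) is reduced (cathode) and Hg²⁺(aq) is produced by oxidation at the anode.
E°cell = E°(cathode) − E°(anode) = +2.86 − (+0.85) = +2.01 V.
The positive value indicates the reaction is spontaneous as written.

+2.01 V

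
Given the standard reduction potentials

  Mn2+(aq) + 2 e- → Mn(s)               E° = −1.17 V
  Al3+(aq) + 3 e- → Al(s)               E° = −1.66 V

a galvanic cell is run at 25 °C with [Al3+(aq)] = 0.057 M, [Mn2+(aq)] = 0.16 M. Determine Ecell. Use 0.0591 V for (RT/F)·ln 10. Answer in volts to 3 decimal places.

Since E°(Mn²⁺/Mn) > E°(Al³⁺/Al), Mn²⁺/Mn serves as the cathode.
E°cell = −1.17 − (−1.66) = +0.49 V, with n = 6 electrons transferred.
The balanced reaction is 3 Mn2+(aq) + 2 Al(s) → 3 Mn(s) + 2 Al3+(aq), so Q = [Al3+(aq)]^2 / [Mn2+(aq)]^3 = 0.793 and log Q = −0.101.
Applying E = E° − (RT ln10/nF)·log Q gives +0.49 − (0.0591/6)(−0.101) = +0.491 V.

+0.491 V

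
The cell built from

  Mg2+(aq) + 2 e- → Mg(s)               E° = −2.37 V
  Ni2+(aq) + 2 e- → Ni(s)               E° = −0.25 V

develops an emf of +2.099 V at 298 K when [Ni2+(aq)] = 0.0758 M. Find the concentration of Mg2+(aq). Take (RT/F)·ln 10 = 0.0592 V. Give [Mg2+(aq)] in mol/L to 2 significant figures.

With Ni²⁺/Ni at the cathode and Mg²⁺/Mg at the anode, E°cell = −0.25 − (−2.37) = +2.12 V (n = 2).
From the Nernst equation, log Q = n(E° − E)/0.0592 = 2·(+2.12 − (+2.099))/0.0592 = 0.709.
The balanced reaction is Ni2+(aq) + Mg(s) → Ni(s) + Mg2+(aq), so Q = [Mg2+(aq)] / [Ni2+(aq)].
Solving for the unknown gives log [Mg2+(aq)] = −0.411, so [Mg2+(aq)] ≈ 0.39 M.

0.39 M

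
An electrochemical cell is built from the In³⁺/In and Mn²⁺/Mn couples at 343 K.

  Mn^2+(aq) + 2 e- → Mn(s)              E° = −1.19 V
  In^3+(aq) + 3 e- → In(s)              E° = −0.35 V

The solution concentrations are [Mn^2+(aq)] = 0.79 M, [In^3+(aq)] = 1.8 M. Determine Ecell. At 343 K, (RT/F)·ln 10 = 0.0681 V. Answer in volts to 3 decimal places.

+0.849 V

In³⁺/In is reduced (cathode, E° = −0.35 V) and Mn²⁺/Mn is oxidized (anode).
E°cell = −0.35 − (−1.19) = +0.84 V, with n = 6 electrons transferred.
For the overall reaction 2 In^3+(aq) + 3 Mn(s) → 2 In(s) + 3 Mn^2+(aq), Q = [Mn^2+(aq)]^3 / [In^3+(aq)]^2 = 0.152, giving log Q = −0.818.
By the Nernst equation, E = +0.84 − (0.0681/6)·(−0.818) = +0.849 V.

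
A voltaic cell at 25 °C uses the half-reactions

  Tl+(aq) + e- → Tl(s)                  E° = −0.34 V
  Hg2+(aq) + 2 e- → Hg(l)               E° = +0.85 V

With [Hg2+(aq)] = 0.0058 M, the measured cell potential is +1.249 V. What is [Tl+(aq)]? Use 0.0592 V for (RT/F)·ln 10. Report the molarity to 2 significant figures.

0.0077 M

Hg²⁺/Hg is the cathode (higher E°); E°cell = +0.85 − (−0.34) = +1.19 V with n = 2.
From the Nernst equation, log Q = n(E° − E)/0.0592 = 2·(+1.19 − (+1.249))/0.0592 = −1.993.
The balanced reaction is Hg2+(aq) + 2 Tl(s) → Hg(l) + 2 Tl+(aq), so Q = [Tl+(aq)]^2 / [Hg2+(aq)].
Solving for the unknown gives log [Tl+(aq)] = −2.115, so [Tl+(aq)] ≈ 0.0077 M.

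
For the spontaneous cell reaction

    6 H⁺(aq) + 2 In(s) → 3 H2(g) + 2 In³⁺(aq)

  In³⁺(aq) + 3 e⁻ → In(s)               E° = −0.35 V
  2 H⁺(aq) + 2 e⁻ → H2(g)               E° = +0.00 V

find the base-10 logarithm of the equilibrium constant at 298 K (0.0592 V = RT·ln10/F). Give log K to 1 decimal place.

log K = 35.5

The 2H⁺/H₂ couple is reduced (cathode); E°cell = +0.00 − (−0.35) = +0.35 V with n = 6.
At equilibrium E = 0, so log K = nE°cell / 0.0592 = (6)(+0.35) / 0.0592 = 35.5.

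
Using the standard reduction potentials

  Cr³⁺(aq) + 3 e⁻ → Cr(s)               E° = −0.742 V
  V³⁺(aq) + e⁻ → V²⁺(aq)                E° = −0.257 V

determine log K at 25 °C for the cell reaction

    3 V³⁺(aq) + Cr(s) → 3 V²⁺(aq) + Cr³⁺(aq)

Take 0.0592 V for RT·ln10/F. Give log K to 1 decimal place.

log K = 24.6

The V³⁺/V²⁺ couple is reduced (cathode); E°cell = −0.257 − (−0.742) = +0.485 V with n = 3.
At equilibrium E = 0, so log K = nE°cell / 0.0592 = (3)(+0.485) / 0.0592 = 24.6.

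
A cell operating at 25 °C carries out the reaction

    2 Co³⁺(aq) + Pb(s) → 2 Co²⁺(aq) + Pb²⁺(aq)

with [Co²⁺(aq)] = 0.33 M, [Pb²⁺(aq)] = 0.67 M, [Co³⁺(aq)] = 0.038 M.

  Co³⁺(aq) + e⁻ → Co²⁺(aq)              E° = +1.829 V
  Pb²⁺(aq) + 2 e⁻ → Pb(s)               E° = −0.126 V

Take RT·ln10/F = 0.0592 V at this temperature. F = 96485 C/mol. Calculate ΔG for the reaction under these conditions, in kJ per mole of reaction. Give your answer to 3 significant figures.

−368 kJ/mol

The standard cell potential is +1.829 − (−0.126) = +1.955 V, with n = 2 electrons in the balanced equation.
The reaction quotient is ([Co²⁺(aq)]^2·[Pb²⁺(aq)]) / [Co³⁺(aq)]^2 = 50.5; by Nernst, E = +1.955 − (0.0592/2)(1.704) = +1.9046 V.
ΔG = −nFE = −(2)(96485)(+1.9046) J/mol = −368 kJ/mol.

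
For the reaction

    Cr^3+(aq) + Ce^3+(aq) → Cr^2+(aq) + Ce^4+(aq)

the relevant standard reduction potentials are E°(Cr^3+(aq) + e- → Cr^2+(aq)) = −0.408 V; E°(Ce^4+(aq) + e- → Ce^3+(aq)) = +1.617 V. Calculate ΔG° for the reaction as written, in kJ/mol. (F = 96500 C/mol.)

In the reaction as written Cr^3+(aq) is reduced, so the Cr³⁺/Cr²⁺ couple is the cathode and Ce⁴⁺/Ce³⁺ is the anode.
E°cell = −0.408 − (+1.617) = −2.025 V; balancing electrons gives n = 1.
ΔG° = −nFE°cell = −(1)(96500)(−2.025) J/mol = +195 kJ/mol.

+195 kJ/mol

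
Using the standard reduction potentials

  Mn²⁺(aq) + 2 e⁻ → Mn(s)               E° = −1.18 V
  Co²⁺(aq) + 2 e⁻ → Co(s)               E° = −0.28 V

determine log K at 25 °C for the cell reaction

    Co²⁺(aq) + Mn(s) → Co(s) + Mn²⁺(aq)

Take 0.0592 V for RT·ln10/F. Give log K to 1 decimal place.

The Co²⁺/Co couple is reduced (cathode); E°cell = −0.28 − (−1.18) = +0.90 V with n = 2.
At equilibrium E = 0, so log K = nE°cell / 0.0592 = (2)(+0.90) / 0.0592 = 30.4.

log K = 30.4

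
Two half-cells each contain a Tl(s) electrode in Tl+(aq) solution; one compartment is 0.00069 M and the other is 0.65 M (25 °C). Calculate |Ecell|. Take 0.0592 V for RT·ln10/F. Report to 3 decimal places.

0.176 V

For a concentration cell E°cell = 0, since both electrodes use the same couple.
The compartment with the higher Tl+(aq) concentration (0.65 M) acts as the cathode; ions are reduced there and produced at the dilute (0.00069 M) anode.
With n = 1, Ecell = −(0.0592/1)·log([dilute]/[conc]) = −(0.0592/1)·log(0.00069/0.65) = +0.176 V.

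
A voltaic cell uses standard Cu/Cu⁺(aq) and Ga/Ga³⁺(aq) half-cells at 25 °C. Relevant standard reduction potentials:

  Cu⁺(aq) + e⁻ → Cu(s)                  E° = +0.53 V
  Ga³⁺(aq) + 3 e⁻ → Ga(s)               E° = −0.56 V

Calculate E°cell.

+1.09 V

The Cu⁺/Cu couple has the higher E°, so Cu ion is reduced (cathode) and Ga is oxidized (anode).
E°cell = E°(cathode) − E°(anode) = +0.53 − (−0.56) = +1.09 V.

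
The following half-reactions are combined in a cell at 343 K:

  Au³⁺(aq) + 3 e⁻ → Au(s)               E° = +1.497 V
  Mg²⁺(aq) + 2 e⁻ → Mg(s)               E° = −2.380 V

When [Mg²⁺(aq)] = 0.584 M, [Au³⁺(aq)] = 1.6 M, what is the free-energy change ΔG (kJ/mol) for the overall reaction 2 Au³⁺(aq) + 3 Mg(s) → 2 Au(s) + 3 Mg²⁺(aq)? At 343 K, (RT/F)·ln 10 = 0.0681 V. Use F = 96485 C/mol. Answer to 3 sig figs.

With Au³⁺/Au reduced at the cathode, E°cell = +1.497 − (−2.380) = +3.877 V and n = 6.
Q = [Mg²⁺(aq)]^3 / [Au³⁺(aq)]^2 = 0.0778, so log Q = −1.109 and E = +3.877 − (0.0681/6)(−1.109) = +3.8896 V.
Then ΔG = −nFE = −6 × 96485 × +3.8896 J/mol = −2250 kJ/mol.

−2250 kJ/mol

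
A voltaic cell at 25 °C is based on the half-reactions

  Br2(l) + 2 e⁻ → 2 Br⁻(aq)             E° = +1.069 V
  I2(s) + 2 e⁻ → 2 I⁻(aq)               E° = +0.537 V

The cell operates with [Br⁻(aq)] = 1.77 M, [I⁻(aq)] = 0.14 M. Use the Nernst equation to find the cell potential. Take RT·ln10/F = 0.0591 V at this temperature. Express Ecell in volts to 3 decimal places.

Br₂/Br⁻ is reduced (cathode, E° = +1.069 V) and I₂/I⁻ is oxidized (anode).
E°cell = E°cat − E°an = +1.069 − (+0.537) = +0.532 V; n = 2.
The balanced reaction is Br2(l) + 2 I⁻(aq) → 2 Br⁻(aq) + I2(s), so Q = [Br⁻(aq)]^2 / [I⁻(aq)]^2 = 160 and log Q = 2.204.
E = E° − (0.0591/n)·log Q = +0.532 − (0.0591/2)(2.204) = +0.467 V.

+0.467 V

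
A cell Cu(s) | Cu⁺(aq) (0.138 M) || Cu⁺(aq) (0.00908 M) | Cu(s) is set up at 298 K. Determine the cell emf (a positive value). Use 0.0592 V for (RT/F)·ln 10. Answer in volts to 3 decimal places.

For a concentration cell E°cell = 0, since both electrodes use the same couple.
The compartment with the higher Cu⁺(aq) concentration (0.138 M) acts as the cathode; ions are reduced there and produced at the dilute (0.00908 M) anode.
With n = 1, Ecell = −(0.0592/1)·log([dilute]/[conc]) = −(0.0592/1)·log(0.00908/0.138) = +0.070 V.

0.070 V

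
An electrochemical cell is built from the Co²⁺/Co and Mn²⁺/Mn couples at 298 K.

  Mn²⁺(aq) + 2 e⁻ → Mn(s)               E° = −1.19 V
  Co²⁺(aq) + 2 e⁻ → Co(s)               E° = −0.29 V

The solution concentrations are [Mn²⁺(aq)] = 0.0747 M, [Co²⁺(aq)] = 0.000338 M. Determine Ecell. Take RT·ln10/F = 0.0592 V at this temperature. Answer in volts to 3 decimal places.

+0.831 V

Co²⁺/Co is reduced (cathode, E° = −0.29 V) and Mn²⁺/Mn is oxidized (anode).
The standard potential is −0.29 − (−1.19) = +0.90 V and the balanced reaction transfers n = 2 electrons.
Balancing gives Co²⁺(aq) + Mn(s) → Co(s) + Mn²⁺(aq); hence Q = [Mn²⁺(aq)] / [Co²⁺(aq)] = 221 (log Q = 2.344).
E = E° − (0.0592/n)·log Q = +0.90 − (0.0592/2)(2.344) = +0.831 V.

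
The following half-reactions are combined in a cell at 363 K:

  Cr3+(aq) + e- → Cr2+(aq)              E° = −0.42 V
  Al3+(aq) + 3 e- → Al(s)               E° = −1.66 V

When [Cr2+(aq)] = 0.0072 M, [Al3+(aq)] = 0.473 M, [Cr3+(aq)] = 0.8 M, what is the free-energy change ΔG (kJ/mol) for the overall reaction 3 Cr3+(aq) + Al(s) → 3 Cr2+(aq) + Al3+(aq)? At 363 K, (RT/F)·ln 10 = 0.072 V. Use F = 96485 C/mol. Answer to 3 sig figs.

−404 kJ/mol

The standard cell potential is −0.42 − (−1.66) = +1.24 V, with n = 3 electrons in the balanced equation.
The reaction quotient is ([Cr2+(aq)]^3·[Al3+(aq)]) / [Cr3+(aq)]^3 = 3.45×10^−7; by Nernst, E = +1.24 − (0.072/3)(−6.462) = +1.3951 V.
Then ΔG = −nFE = −3 × 96485 × +1.3951 J/mol = −404 kJ/mol.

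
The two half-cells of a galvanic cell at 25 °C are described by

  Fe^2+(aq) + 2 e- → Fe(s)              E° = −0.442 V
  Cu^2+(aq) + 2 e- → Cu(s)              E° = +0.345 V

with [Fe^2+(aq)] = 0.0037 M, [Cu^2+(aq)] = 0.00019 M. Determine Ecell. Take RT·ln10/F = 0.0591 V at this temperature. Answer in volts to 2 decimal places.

The Cu²⁺/Cu couple has the more positive E°, so it is the cathode; Fe²⁺/Fe is the anode.
E°cell = E°cat − E°an = +0.345 − (−0.442) = +0.787 V; n = 2.
The balanced reaction is Cu^2+(aq) + Fe(s) → Cu(s) + Fe^2+(aq), so Q = [Fe^2+(aq)] / [Cu^2+(aq)] = 19.5 and log Q = 1.289.
By the Nernst equation, E = +0.787 − (0.0591/2)·(1.289) = +0.75 V.

+0.75 V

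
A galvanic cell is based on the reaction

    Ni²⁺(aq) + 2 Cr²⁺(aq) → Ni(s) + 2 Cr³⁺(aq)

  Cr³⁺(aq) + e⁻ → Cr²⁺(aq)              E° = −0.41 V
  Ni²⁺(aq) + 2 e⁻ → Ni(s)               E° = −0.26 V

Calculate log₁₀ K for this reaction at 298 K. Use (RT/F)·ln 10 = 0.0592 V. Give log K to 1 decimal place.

log K = 5.1

The Ni²⁺/Ni couple is reduced (cathode); E°cell = −0.26 − (−0.41) = +0.15 V with n = 2.
At equilibrium E = 0, so log K = nE°cell / 0.0592 = (2)(+0.15) / 0.0592 = 5.1.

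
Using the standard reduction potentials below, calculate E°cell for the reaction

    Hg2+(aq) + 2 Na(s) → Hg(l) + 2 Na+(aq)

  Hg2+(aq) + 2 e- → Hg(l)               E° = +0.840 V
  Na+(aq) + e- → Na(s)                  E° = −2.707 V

+3.547 V

In the reaction as written, Hg2+(aq) is reduced (cathode) and Na+(aq) is produced by oxidation at the anode.
E°cell = E°(cathode) − E°(anode) = +0.840 − (−2.707) = +3.547 V.
The positive value indicates the reaction is spontaneous as written.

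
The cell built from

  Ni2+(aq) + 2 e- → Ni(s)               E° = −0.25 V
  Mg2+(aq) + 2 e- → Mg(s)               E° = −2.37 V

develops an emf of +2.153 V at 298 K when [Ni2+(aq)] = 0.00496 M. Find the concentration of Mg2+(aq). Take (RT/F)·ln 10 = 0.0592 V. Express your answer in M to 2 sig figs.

The Ni²⁺/Ni couple has the larger reduction potential, so it is the cathode: E°cell = −0.25 − (−2.37) = +2.12 V and n = 2.
From the Nernst equation, log Q = n(E° − E)/0.0592 = 2·(+2.12 − (+2.153))/0.0592 = −1.115.
Balancing electrons gives Ni2+(aq) + Mg(s) → Ni(s) + Mg2+(aq); thus Q = [Mg2+(aq)] / [Ni2+(aq)].
Solving for the unknown gives log [Mg2+(aq)] = −3.420, so [Mg2+(aq)] ≈ 0.00038 M.

0.00038 M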